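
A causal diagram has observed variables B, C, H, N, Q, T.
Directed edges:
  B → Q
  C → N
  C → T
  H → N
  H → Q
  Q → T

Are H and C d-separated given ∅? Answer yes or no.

Bayes-Ball from H | ∅ reaches {N,Q,T}.
C ∉ reach(H|∅) ⇒ H ⊥ C | ∅.

Yes — H ⊥ C | ∅.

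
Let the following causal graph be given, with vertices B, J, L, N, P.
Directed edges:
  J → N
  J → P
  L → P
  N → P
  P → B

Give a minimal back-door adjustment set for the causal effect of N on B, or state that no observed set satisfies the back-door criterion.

desc(N)\{N}={B,P}; candidates ⊆ {J,L}.
size 0: {}; under {} N still reaches {B,J,P} ∋ B.
{J}: N⊥B given {J} in G with N→· removed — back-door holds.

N→B: minimal back-door set {J}.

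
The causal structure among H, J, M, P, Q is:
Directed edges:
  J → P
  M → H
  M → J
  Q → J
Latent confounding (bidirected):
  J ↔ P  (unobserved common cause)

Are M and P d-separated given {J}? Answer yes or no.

Bayes-Ball from M | {J} reaches {H,P,Q}.
P ∈ reach(M|{J}) ⇒ M ⊥̸ P | {J}.

No — M and P are d-connected given {J}.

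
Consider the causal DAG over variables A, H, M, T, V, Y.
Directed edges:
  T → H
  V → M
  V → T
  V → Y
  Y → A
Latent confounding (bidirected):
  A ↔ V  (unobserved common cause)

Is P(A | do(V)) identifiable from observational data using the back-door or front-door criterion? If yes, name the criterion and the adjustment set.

desc(V)\{V}={A,H,M,T,Y}; candidates ⊆ {—}.
V↔A: latent back-door arc(s) into V.
size 0: {}; under {} V still reaches {A} ∋ A.
V↔A cannot be blocked by any observed set — no back-door set.
{Y}: (i) intercepts every directed V→A path; (ii) no back-door V→{Y}; (iii) {V} blocks every back-door {Y}→A. Front-door holds.
P(A|do(V)) = Σ_{Y} P(Y|V) Σ_{V'} P(A|Y,V')P(V').

P(A|do(V)): frontdoor, adjust for {Y}.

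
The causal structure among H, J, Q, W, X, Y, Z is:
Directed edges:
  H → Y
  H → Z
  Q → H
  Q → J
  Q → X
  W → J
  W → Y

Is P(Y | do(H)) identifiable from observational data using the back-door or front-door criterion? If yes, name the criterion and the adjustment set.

desc(H)\{H}={Y,Z}; candidates ⊆ {J,Q,W,X}.
∅: H⊥Y given ∅ in G with H→· removed — back-door holds.
P(Y|do(H)) = P(Y|H) — no adjustment needed.

P(Y|do(H)): backdoor, adjust for ∅.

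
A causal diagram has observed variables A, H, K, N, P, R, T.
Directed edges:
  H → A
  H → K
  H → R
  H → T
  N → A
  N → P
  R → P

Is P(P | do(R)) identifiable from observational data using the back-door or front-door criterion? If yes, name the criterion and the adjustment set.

P(P|do(R)): backdoor, adjust for ∅.

desc(R)\{R}={P}; candidates ⊆ {A,H,K,N,T}.
∅: R⊥P given ∅ in G with R→· removed — back-door holds.
P(P|do(R)) = P(P|R) — no adjustment needed.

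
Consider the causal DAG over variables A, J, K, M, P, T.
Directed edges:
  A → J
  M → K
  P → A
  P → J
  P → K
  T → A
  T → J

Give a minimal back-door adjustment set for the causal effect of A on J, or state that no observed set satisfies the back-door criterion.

desc(A)\{A}={J}; candidates ⊆ {K,M,P,T}.
size 0: {}; under {} A still reaches {J,K,P,T} ∋ J.
size 1: {K}, {M}, {P} …(+1); under {K} A still reaches {J,M,P,T} ∋ J.
{P,T}: A⊥J given {P,T} in G with A→· removed — back-door holds.

A→J: minimal back-door set {P, T}.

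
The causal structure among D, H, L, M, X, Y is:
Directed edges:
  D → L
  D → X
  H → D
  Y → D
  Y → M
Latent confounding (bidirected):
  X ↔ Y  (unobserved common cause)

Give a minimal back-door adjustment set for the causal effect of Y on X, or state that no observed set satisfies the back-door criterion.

desc(Y)\{Y}={D,L,M,X}; candidates ⊆ {H}.
Y↔X: latent back-door arc(s) into Y.
size 0: {}; under {} Y still reaches {X} ∋ X.
size 1: {H}; under {H} Y still reaches {X} ∋ X.
Y↔X cannot be blocked by any observed set — no back-door set.

Y→X: no observed back-door set.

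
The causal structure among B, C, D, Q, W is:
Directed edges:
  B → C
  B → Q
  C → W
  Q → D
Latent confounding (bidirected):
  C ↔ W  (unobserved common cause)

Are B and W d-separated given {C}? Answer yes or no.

Bayes-Ball from B | {C} reaches {D,Q,W}.
W ∈ reach(B|{C}) ⇒ B ⊥̸ W | {C}.

No — B and W are d-connected given {C}.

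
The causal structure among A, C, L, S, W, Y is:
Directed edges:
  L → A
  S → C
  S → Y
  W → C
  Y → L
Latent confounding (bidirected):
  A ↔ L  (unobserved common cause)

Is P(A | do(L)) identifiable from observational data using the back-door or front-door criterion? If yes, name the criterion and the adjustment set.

P(A|do(L)): not identifiable (no BD/FD set).

desc(L)\{L}={A}; candidates ⊆ {C,S,W,Y}.
L↔A: latent back-door arc(s) into L.
size 0: {}; under {} L still reaches {A,C,S,Y} ∋ A.
size 1: {C}, {S}, {W} …(+1); under {C} L still reaches {A,S,W,Y} ∋ A.
size 2: {C,S}, {C,W}, {C,Y} …(+3); under {C,S} L still reaches {A,Y} ∋ A.
L↔A cannot be blocked by any observed set — no back-door set.
No mediator lies on a directed L→…→A path.
Neither criterion identifies P(A|do(L)) in this graph.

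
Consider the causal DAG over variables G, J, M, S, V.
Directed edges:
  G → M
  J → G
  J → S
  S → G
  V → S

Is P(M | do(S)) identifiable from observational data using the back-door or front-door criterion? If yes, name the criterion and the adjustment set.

P(M|do(S)): backdoor, adjust for {J}.

desc(S)\{S}={G,M}; candidates ⊆ {J,V}.
size 0: {}; under {} S still reaches {G,J,M,V} ∋ M.
{J}: S⊥M given {J} in G with S→· removed — back-door holds.
P(M|do(S)) = Σ_{J} P(M|S,J)·P(J).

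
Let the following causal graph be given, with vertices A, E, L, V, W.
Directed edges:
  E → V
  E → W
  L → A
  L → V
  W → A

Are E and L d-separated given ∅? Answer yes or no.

Bayes-Ball from E | ∅ reaches {A,V,W}.
L ∉ reach(E|∅) ⇒ E ⊥ L | ∅.

Yes — E ⊥ L | ∅.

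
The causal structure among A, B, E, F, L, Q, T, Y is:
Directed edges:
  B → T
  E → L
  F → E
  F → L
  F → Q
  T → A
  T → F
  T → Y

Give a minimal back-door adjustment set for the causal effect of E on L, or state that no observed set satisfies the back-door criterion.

desc(E)\{E}={L}; candidates ⊆ {A,B,F,Q,T,Y}.
size 0: {}; under {} E still reaches {A,B,F,L,Q,T,Y} ∋ L.
{F}: E⊥L given {F} in G with E→· removed — back-door holds.

E→L: minimal back-door set {F}.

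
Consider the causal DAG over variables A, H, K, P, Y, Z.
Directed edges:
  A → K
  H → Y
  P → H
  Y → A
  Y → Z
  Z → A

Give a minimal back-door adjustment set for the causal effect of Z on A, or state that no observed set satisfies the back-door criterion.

desc(Z)\{Z}={A,K}; candidates ⊆ {H,P,Y}.
size 0: {}; under {} Z still reaches {A,H,K,P,Y} ∋ A.
{Y}: Z⊥A given {Y} in G with Z→· removed — back-door holds.

Z→A: minimal back-door set {Y}.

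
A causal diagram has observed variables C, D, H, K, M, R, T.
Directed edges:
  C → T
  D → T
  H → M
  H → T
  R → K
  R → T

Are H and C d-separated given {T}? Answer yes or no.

Bayes-Ball from H | {T} reaches {C,D,K,M,R}.
C ∈ reach(H|{T}) ⇒ H ⊥̸ C | {T}.

No — H and C are d-connected given {T}.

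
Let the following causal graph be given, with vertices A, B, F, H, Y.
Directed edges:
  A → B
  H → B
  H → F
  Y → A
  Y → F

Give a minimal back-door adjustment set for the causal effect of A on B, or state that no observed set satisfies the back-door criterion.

A→B: minimal back-door set ∅.

desc(A)\{A}={B}; candidates ⊆ {F,H,Y}.
∅: A⊥B given ∅ in G with A→· removed — back-door holds.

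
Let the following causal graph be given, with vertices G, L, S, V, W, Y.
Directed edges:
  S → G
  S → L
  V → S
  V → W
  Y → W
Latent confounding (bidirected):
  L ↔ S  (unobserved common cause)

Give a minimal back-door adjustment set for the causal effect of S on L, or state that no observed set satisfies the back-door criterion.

desc(S)\{S}={G,L}; candidates ⊆ {V,W,Y}.
S↔L: latent back-door arc(s) into S.
size 0: {}; under {} S still reaches {L,V,W} ∋ L.
size 1: {V}, {W}, {Y}; under {V} S still reaches {L} ∋ L.
size 2: {V,W}, {V,Y}, {W,Y}; under {V,W} S still reaches {L} ∋ L.
S↔L cannot be blocked by any observed set — no back-door set.

S→L: no observed back-door set.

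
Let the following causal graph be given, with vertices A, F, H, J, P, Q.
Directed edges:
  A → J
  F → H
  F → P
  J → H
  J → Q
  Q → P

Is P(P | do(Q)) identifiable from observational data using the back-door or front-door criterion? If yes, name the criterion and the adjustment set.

desc(Q)\{Q}={P}; candidates ⊆ {A,F,H,J}.
∅: Q⊥P given ∅ in G with Q→· removed — back-door holds.
P(P|do(Q)) = P(P|Q) — no adjustment needed.

P(P|do(Q)): backdoor, adjust for ∅.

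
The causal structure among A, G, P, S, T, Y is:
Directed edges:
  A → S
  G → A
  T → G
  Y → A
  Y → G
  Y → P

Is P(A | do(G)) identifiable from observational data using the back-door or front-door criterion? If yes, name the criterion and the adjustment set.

desc(G)\{G}={A,S}; candidates ⊆ {P,T,Y}.
size 0: {}; under {} G still reaches {A,P,S,T,Y} ∋ A.
{Y}: G⊥A given {Y} in G with G→· removed — back-door holds.
P(A|do(G)) = Σ_{Y} P(A|G,Y)·P(Y).

P(A|do(G)): backdoor, adjust for {Y}.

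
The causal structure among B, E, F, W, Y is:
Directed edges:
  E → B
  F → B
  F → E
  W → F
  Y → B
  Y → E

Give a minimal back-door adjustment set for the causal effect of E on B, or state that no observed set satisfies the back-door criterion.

desc(E)\{E}={B}; candidates ⊆ {F,W,Y}.
size 0: {}; under {} E still reaches {B,F,W,Y} ∋ B.
size 1: {F}, {W}, {Y}; under {F} E still reaches {B,Y} ∋ B.
{F,Y}: E⊥B given {F,Y} in G with E→· removed — back-door holds.

E→B: minimal back-door set {F, Y}.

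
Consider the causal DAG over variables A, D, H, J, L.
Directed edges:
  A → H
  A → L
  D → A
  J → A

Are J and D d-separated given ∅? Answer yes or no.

Yes — J ⊥ D | ∅.

Bayes-Ball from J | ∅ reaches {A,H,L}.
D ∉ reach(J|∅) ⇒ J ⊥ D | ∅.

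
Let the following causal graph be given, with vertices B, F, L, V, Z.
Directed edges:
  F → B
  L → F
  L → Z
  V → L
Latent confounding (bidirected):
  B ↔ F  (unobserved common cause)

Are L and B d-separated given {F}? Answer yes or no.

Bayes-Ball from L | {F} reaches {B,V,Z}.
B ∈ reach(L|{F}) ⇒ L ⊥̸ B | {F}.

No — L and B are d-connected given {F}.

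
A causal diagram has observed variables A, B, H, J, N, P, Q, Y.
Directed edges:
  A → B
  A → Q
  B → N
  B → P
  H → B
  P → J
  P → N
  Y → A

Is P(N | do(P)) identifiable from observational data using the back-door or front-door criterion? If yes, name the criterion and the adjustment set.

desc(P)\{P}={J,N}; candidates ⊆ {A,B,H,Q,Y}.
size 0: {}; under {} P still reaches {A,B,H,N,Q,Y} ∋ N.
{B}: P⊥N given {B} in G with P→· removed — back-door holds.
P(N|do(P)) = Σ_{B} P(N|P,B)·P(B).

P(N|do(P)): backdoor, adjust for {B}.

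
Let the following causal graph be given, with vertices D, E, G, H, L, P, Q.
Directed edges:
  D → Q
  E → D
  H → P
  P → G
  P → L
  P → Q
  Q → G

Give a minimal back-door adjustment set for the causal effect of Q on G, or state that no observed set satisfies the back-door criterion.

desc(Q)\{Q}={G}; candidates ⊆ {D,E,H,L,P}.
size 0: {}; under {} Q still reaches {D,E,G,H,L,P} ∋ G.
{P}: Q⊥G given {P} in G with Q→· removed — back-door holds.

Q→G: minimal back-door set {P}.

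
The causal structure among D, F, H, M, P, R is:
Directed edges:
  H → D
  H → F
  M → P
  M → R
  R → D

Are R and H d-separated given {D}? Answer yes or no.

Bayes-Ball from R | {D} reaches {F,H,M,P}.
H ∈ reach(R|{D}) ⇒ R ⊥̸ H | {D}.

No — R and H are d-connected given {D}.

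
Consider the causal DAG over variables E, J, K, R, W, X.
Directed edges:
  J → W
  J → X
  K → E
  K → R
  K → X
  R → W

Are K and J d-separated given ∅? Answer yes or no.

Yes — K ⊥ J | ∅.

Bayes-Ball from K | ∅ reaches {E,R,W,X}.
J ∉ reach(K|∅) ⇒ K ⊥ J | ∅.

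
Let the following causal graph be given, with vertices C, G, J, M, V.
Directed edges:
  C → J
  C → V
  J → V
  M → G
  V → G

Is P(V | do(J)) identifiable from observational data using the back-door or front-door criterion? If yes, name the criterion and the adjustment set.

P(V|do(J)): backdoor, adjust for {C}.

desc(J)\{J}={G,V}; candidates ⊆ {C,M}.
size 0: {}; under {} J still reaches {C,G,V} ∋ V.
{C}: J⊥V given {C} in G with J→· removed — back-door holds.
P(V|do(J)) = Σ_{C} P(V|J,C)·P(C).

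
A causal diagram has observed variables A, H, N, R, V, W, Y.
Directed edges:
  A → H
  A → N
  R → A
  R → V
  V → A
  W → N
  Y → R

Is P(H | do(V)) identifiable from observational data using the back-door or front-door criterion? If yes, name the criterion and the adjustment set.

desc(V)\{V}={A,H,N}; candidates ⊆ {R,W,Y}.
size 0: {}; under {} V still reaches {A,H,N,R,Y} ∋ H.
{R}: V⊥H given {R} in G with V→· removed — back-door holds.
P(H|do(V)) = Σ_{R} P(H|V,R)·P(R).

P(H|do(V)): backdoor, adjust for {R}.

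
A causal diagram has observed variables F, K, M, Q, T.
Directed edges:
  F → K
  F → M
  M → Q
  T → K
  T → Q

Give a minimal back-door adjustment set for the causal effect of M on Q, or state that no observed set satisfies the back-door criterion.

M→Q: minimal back-door set ∅.

desc(M)\{M}={Q}; candidates ⊆ {F,K,T}.
∅: M⊥Q given ∅ in G with M→· removed — back-door holds.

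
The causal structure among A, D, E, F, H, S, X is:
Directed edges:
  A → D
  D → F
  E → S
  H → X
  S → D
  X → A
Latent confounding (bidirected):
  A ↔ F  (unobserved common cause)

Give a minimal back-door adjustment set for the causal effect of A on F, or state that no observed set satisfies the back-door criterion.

A→F: no observed back-door set.

desc(A)\{A}={D,F}; candidates ⊆ {E,H,S,X}.
A↔F: latent back-door arc(s) into A.
size 0: {}; under {} A still reaches {F,H,X} ∋ F.
size 1: {E}, {H}, {S} …(+1); under {E} A still reaches {F,H,X} ∋ F.
size 2: {E,H}, {E,S}, {E,X} …(+3); under {E,H} A still reaches {F,X} ∋ F.
A↔F cannot be blocked by any observed set — no back-door set.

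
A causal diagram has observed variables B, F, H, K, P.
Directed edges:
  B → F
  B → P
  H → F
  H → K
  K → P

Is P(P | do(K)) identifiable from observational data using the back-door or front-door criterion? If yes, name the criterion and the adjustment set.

desc(K)\{K}={P}; candidates ⊆ {B,F,H}.
∅: K⊥P given ∅ in G with K→· removed — back-door holds.
P(P|do(K)) = P(P|K) — no adjustment needed.

P(P|do(K)): backdoor, adjust for ∅.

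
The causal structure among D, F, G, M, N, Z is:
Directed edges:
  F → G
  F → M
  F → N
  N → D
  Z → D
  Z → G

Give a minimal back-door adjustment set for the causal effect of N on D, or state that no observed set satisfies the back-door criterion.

N→D: minimal back-door set ∅.

desc(N)\{N}={D}; candidates ⊆ {F,G,M,Z}.
∅: N⊥D given ∅ in G with N→· removed — back-door holds.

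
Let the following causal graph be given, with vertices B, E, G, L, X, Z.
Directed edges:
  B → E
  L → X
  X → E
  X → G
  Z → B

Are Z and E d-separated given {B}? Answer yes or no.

Bayes-Ball from Z | {B} reaches ∅.
E ∉ reach(Z|{B}) ⇒ Z ⊥ E | {B}.

Yes — Z ⊥ E | {B}.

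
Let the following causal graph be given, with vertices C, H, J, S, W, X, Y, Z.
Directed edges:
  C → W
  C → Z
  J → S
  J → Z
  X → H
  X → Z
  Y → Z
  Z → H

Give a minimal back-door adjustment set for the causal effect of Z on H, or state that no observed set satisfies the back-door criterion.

Z→H: minimal back-door set {X}.

desc(Z)\{Z}={H}; candidates ⊆ {C,J,S,W,X,Y}.
size 0: {}; under {} Z still reaches {C,H,J,S,W,X,Y} ∋ H.
{X}: Z⊥H given {X} in G with Z→· removed — back-door holds.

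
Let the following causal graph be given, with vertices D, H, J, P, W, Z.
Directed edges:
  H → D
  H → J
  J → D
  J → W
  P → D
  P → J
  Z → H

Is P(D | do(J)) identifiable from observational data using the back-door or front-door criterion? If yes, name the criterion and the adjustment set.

P(D|do(J)): backdoor, adjust for {H, P}.

desc(J)\{J}={D,W}; candidates ⊆ {H,P,Z}.
size 0: {}; under {} J still reaches {D,H,P,Z} ∋ D.
size 1: {H}, {P}, {Z}; under {H} J still reaches {D,P} ∋ D.
{H,P}: J⊥D given {H,P} in G with J→· removed — back-door holds.
P(D|do(J)) = Σ_{H,P} P(D|J,H,P)·P(H,P).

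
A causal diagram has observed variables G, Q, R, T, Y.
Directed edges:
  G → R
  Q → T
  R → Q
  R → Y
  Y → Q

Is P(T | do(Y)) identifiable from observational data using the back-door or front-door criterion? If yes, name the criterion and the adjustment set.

desc(Y)\{Y}={Q,T}; candidates ⊆ {G,R}.
size 0: {}; under {} Y still reaches {G,Q,R,T} ∋ T.
{R}: Y⊥T given {R} in G with Y→· removed — back-door holds.
P(T|do(Y)) = Σ_{R} P(T|Y,R)·P(R).

P(T|do(Y)): backdoor, adjust for {R}.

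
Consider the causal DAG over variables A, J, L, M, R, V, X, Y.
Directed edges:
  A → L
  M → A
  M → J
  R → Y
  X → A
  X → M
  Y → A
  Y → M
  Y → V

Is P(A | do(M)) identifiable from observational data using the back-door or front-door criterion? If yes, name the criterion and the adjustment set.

desc(M)\{M}={A,J,L}; candidates ⊆ {R,V,X,Y}.
size 0: {}; under {} M still reaches {A,L,R,V,X,Y} ∋ A.
size 1: {R}, {V}, {X} …(+1); under {R} M still reaches {A,L,V,X,Y} ∋ A.
{X,Y}: M⊥A given {X,Y} in G with M→· removed — back-door holds.
P(A|do(M)) = Σ_{X,Y} P(A|M,X,Y)·P(X,Y).

P(A|do(M)): backdoor, adjust for {X, Y}.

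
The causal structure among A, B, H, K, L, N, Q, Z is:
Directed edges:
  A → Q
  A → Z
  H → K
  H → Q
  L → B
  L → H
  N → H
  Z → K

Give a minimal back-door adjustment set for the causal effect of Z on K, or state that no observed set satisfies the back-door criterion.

Z→K: minimal back-door set ∅.

desc(Z)\{Z}={K}; candidates ⊆ {A,B,H,L,N,Q}.
∅: Z⊥K given ∅ in G with Z→· removed — back-door holds.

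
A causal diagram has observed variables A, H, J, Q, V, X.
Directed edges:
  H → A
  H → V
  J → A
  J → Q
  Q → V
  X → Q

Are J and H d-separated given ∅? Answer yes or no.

Bayes-Ball from J | ∅ reaches {A,Q,V}.
H ∉ reach(J|∅) ⇒ J ⊥ H | ∅.

Yes — J ⊥ H | ∅.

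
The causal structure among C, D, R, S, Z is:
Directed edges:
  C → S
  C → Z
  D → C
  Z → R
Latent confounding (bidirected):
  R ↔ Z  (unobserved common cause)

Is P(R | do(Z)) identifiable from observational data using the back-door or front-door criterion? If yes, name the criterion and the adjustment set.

P(R|do(Z)): not identifiable (no BD/FD set).

desc(Z)\{Z}={R}; candidates ⊆ {C,D,S}.
Z↔R: latent back-door arc(s) into Z.
size 0: {}; under {} Z still reaches {C,D,R,S} ∋ R.
size 1: {C}, {D}, {S}; under {C} Z still reaches {R} ∋ R.
size 2: {C,D}, {C,S}, {D,S}; under {C,D} Z still reaches {R} ∋ R.
Z↔R cannot be blocked by any observed set — no back-door set.
No mediator lies on a directed Z→…→R path.
Neither criterion identifies P(R|do(Z)) in this graph.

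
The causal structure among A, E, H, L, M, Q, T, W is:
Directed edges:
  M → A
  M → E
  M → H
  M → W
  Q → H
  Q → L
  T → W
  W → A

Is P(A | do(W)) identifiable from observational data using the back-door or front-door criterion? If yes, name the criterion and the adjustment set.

desc(W)\{W}={A}; candidates ⊆ {E,H,L,M,Q,T}.
size 0: {}; under {} W still reaches {A,E,H,M,T} ∋ A.
{M}: W⊥A given {M} in G with W→· removed — back-door holds.
P(A|do(W)) = Σ_{M} P(A|W,M)·P(M).

P(A|do(W)): backdoor, adjust for {M}.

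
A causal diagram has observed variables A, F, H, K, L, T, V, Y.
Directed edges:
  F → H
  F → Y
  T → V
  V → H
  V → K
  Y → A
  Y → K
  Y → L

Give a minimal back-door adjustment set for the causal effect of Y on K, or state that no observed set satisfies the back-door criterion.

desc(Y)\{Y}={A,K,L}; candidates ⊆ {F,H,T,V}.
∅: Y⊥K given ∅ in G with Y→· removed — back-door holds.

Y→K: minimal back-door set ∅.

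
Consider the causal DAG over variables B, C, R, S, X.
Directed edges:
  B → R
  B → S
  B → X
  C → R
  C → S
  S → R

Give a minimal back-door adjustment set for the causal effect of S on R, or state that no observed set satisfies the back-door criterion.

desc(S)\{S}={R}; candidates ⊆ {B,C,X}.
size 0: {}; under {} S still reaches {B,C,R,X} ∋ R.
size 1: {B}, {C}, {X}; under {B} S still reaches {C,R} ∋ R.
{B,C}: S⊥R given {B,C} in G with S→· removed — back-door holds.

S→R: minimal back-door set {B, C}.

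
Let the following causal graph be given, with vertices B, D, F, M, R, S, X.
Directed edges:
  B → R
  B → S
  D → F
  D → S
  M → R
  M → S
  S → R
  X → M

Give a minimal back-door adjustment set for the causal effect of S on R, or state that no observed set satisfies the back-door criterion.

S→R: minimal back-door set {B, M}.

desc(S)\{S}={R}; candidates ⊆ {B,D,F,M,X}.
size 0: {}; under {} S still reaches {B,D,F,M,R,X} ∋ R.
size 1: {B}, {D}, {F} …(+2); under {B} S still reaches {D,F,M,R,X} ∋ R.
{B,M}: S⊥R given {B,M} in G with S→· removed — back-door holds.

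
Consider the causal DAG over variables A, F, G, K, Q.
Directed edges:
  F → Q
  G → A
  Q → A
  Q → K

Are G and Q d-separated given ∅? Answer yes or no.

Yes — G ⊥ Q | ∅.

Bayes-Ball from G | ∅ reaches {A}.
Q ∉ reach(G|∅) ⇒ G ⊥ Q | ∅.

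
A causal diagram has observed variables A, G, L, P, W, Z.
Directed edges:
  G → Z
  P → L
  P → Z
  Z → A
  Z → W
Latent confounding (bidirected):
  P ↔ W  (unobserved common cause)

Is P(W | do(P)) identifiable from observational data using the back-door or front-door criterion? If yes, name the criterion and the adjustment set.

P(W|do(P)): frontdoor, adjust for {Z}.

desc(P)\{P}={A,L,W,Z}; candidates ⊆ {G}.
P↔W: latent back-door arc(s) into P.
size 0: {}; under {} P still reaches {W} ∋ W.
size 1: {G}; under {G} P still reaches {W} ∋ W.
P↔W cannot be blocked by any observed set — no back-door set.
{Z}: (i) intercepts every directed P→W path; (ii) no back-door P→{Z}; (iii) {P} blocks every back-door {Z}→W. Front-door holds.
P(W|do(P)) = Σ_{Z} P(Z|P) Σ_{P'} P(W|Z,P')P(P').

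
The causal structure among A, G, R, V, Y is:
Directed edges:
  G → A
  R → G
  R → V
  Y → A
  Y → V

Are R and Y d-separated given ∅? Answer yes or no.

Bayes-Ball from R | ∅ reaches {A,G,V}.
Y ∉ reach(R|∅) ⇒ R ⊥ Y | ∅.

Yes — R ⊥ Y | ∅.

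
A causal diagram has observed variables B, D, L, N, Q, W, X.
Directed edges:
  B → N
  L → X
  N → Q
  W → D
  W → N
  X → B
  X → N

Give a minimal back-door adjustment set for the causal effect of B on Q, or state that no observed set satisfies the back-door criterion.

desc(B)\{B}={N,Q}; candidates ⊆ {D,L,W,X}.
size 0: {}; under {} B still reaches {L,N,Q,X} ∋ Q.
{X}: B⊥Q given {X} in G with B→· removed — back-door holds.

B→Q: minimal back-door set {X}.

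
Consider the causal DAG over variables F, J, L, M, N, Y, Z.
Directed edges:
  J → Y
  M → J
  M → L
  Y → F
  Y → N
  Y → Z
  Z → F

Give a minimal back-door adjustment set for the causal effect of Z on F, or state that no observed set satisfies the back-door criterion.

Z→F: minimal back-door set {Y}.

desc(Z)\{Z}={F}; candidates ⊆ {J,L,M,N,Y}.
size 0: {}; under {} Z still reaches {F,J,L,M,N,Y} ∋ F.
{Y}: Z⊥F given {Y} in G with Z→· removed — back-door holds.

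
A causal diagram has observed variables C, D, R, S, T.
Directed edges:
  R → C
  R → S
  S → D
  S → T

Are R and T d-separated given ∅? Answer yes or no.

Bayes-Ball from R | ∅ reaches {C,D,S,T}.
T ∈ reach(R|∅) ⇒ R ⊥̸ T | ∅.

No — R and T are d-connected given ∅.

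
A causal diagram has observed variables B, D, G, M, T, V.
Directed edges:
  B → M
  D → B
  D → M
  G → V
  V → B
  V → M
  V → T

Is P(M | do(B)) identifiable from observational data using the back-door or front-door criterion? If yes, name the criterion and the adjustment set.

P(M|do(B)): backdoor, adjust for {D, V}.

desc(B)\{B}={M}; candidates ⊆ {D,G,T,V}.
size 0: {}; under {} B still reaches {D,G,M,T,V} ∋ M.
size 1: {D}, {G}, {T} …(+1); under {D} B still reaches {G,M,T,V} ∋ M.
{D,V}: B⊥M given {D,V} in G with B→· removed — back-door holds.
P(M|do(B)) = Σ_{D,V} P(M|B,D,V)·P(D,V).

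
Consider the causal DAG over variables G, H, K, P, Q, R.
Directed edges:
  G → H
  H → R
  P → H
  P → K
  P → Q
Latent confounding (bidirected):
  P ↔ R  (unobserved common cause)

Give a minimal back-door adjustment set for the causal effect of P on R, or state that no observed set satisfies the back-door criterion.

P→R: no observed back-door set.

desc(P)\{P}={H,K,Q,R}; candidates ⊆ {G}.
P↔R: latent back-door arc(s) into P.
size 0: {}; under {} P still reaches {R} ∋ R.
size 1: {G}; under {G} P still reaches {R} ∋ R.
P↔R cannot be blocked by any observed set — no back-door set.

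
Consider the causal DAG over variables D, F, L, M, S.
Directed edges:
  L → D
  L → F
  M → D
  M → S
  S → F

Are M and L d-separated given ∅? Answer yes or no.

Bayes-Ball from M | ∅ reaches {D,F,S}.
L ∉ reach(M|∅) ⇒ M ⊥ L | ∅.

Yes — M ⊥ L | ∅.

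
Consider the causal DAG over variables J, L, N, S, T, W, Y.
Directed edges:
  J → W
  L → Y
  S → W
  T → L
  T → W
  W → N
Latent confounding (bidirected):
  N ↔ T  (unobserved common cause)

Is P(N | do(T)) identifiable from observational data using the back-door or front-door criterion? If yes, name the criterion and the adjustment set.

desc(T)\{T}={L,N,W,Y}; candidates ⊆ {J,S}.
T↔N: latent back-door arc(s) into T.
size 0: {}; under {} T still reaches {N} ∋ N.
size 1: {J}, {S}; under {J} T still reaches {N} ∋ N.
size 2: {J,S}; under {J,S} T still reaches {N} ∋ N.
T↔N cannot be blocked by any observed set — no back-door set.
{W}: (i) intercepts every directed T→N path; (ii) no back-door T→{W}; (iii) {T} blocks every back-door {W}→N. Front-door holds.
P(N|do(T)) = Σ_{W} P(W|T) Σ_{T'} P(N|W,T')P(T').

P(N|do(T)): frontdoor, adjust for {W}.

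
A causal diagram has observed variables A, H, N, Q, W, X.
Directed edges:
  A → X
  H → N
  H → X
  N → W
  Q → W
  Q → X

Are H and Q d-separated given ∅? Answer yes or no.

Yes — H ⊥ Q | ∅.

Bayes-Ball from H | ∅ reaches {N,W,X}.
Q ∉ reach(H|∅) ⇒ H ⊥ Q | ∅.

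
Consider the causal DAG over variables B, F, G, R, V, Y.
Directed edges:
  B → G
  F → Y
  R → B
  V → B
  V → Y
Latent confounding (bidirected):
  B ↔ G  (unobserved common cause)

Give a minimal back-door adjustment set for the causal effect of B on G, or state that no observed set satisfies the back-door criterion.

desc(B)\{B}={G}; candidates ⊆ {F,R,V,Y}.
B↔G: latent back-door arc(s) into B.
size 0: {}; under {} B still reaches {G,R,V,Y} ∋ G.
size 1: {F}, {R}, {V} …(+1); under {F} B still reaches {G,R,V,Y} ∋ G.
size 2: {F,R}, {F,V}, {F,Y} …(+3); under {F,R} B still reaches {G,V,Y} ∋ G.
B↔G cannot be blocked by any observed set — no back-door set.

B→G: no observed back-door set.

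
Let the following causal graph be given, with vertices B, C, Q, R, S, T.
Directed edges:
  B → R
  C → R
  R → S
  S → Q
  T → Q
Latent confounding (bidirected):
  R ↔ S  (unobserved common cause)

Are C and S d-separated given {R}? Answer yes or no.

No — C and S are d-connected given {R}.

Bayes-Ball from C | {R} reaches {B,Q,S}.
S ∈ reach(C|{R}) ⇒ C ⊥̸ S | {R}.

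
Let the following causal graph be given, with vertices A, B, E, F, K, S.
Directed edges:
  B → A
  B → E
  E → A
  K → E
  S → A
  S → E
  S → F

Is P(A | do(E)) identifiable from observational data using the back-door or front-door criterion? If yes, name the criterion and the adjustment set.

P(A|do(E)): backdoor, adjust for {B, S}.

desc(E)\{E}={A}; candidates ⊆ {B,F,K,S}.
size 0: {}; under {} E still reaches {A,B,F,K,S} ∋ A.
size 1: {B}, {F}, {K} …(+1); under {B} E still reaches {A,F,K,S} ∋ A.
{B,S}: E⊥A given {B,S} in G with E→· removed — back-door holds.
P(A|do(E)) = Σ_{B,S} P(A|E,B,S)·P(B,S).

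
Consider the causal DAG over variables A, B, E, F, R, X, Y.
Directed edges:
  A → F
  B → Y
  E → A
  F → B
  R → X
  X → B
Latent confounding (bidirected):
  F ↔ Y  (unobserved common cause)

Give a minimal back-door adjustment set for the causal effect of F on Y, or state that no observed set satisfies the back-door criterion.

desc(F)\{F}={B,Y}; candidates ⊆ {A,E,R,X}.
F↔Y: latent back-door arc(s) into F.
size 0: {}; under {} F still reaches {A,E,Y} ∋ Y.
size 1: {A}, {E}, {R} …(+1); under {A} F still reaches {Y} ∋ Y.
size 2: {A,E}, {A,R}, {A,X} …(+3); under {A,E} F still reaches {Y} ∋ Y.
F↔Y cannot be blocked by any observed set — no back-door set.

F→Y: no observed back-door set.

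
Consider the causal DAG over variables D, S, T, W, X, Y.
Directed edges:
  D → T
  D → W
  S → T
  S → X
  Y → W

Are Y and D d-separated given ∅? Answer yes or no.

Yes — Y ⊥ D | ∅.

Bayes-Ball from Y | ∅ reaches {W}.
D ∉ reach(Y|∅) ⇒ Y ⊥ D | ∅.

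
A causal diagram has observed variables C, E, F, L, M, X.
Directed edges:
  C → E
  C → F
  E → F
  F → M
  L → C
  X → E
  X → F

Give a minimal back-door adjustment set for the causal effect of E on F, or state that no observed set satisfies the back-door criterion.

E→F: minimal back-door set {C, X}.

desc(E)\{E}={F,M}; candidates ⊆ {C,L,X}.
size 0: {}; under {} E still reaches {C,F,L,M,X} ∋ F.
size 1: {C}, {L}, {X}; under {C} E still reaches {F,M,X} ∋ F.
{C,X}: E⊥F given {C,X} in G with E→· removed — back-door holds.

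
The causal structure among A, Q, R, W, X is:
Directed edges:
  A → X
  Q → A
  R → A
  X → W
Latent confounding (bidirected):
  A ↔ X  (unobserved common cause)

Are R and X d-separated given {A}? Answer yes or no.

Bayes-Ball from R | {A} reaches {Q,W,X}.
X ∈ reach(R|{A}) ⇒ R ⊥̸ X | {A}.

No — R and X are d-connected given {A}.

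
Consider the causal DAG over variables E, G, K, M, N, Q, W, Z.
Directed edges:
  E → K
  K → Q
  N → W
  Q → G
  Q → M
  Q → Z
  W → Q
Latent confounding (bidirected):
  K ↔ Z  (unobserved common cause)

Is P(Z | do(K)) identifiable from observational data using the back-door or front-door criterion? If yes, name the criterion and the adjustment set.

P(Z|do(K)): frontdoor, adjust for {Q}.

desc(K)\{K}={G,M,Q,Z}; candidates ⊆ {E,N,W}.
K↔Z: latent back-door arc(s) into K.
size 0: {}; under {} K still reaches {E,Z} ∋ Z.
size 1: {E}, {N}, {W}; under {E} K still reaches {Z} ∋ Z.
size 2: {E,N}, {E,W}, {N,W}; under {E,N} K still reaches {Z} ∋ Z.
K↔Z cannot be blocked by any observed set — no back-door set.
{Q}: (i) intercepts every directed K→Z path; (ii) no back-door K→{Q}; (iii) {K} blocks every back-door {Q}→Z. Front-door holds.
P(Z|do(K)) = Σ_{Q} P(Q|K) Σ_{K'} P(Z|Q,K')P(K').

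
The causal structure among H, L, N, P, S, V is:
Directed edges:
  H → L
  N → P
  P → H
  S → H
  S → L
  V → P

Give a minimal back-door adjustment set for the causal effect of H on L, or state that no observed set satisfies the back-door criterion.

H→L: minimal back-door set {S}.

desc(H)\{H}={L}; candidates ⊆ {N,P,S,V}.
size 0: {}; under {} H still reaches {L,N,P,S,V} ∋ L.
{S}: H⊥L given {S} in G with H→· removed — back-door holds.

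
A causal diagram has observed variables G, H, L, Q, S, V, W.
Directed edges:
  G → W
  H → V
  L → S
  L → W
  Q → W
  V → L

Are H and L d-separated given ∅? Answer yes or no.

Bayes-Ball from H | ∅ reaches {L,S,V,W}.
L ∈ reach(H|∅) ⇒ H ⊥̸ L | ∅.

No — H and L are d-connected given ∅.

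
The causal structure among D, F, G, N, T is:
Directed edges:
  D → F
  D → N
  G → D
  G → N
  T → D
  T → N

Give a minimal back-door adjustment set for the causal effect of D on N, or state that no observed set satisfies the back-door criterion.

desc(D)\{D}={F,N}; candidates ⊆ {G,T}.
size 0: {}; under {} D still reaches {G,N,T} ∋ N.
size 1: {G}, {T}; under {G} D still reaches {N,T} ∋ N.
{G,T}: D⊥N given {G,T} in G with D→· removed — back-door holds.

D→N: minimal back-door set {G, T}.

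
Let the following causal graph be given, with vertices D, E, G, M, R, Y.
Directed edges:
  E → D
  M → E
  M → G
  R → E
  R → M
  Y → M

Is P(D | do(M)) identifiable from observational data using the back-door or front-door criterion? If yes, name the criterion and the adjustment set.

desc(M)\{M}={D,E,G}; candidates ⊆ {R,Y}.
size 0: {}; under {} M still reaches {D,E,R,Y} ∋ D.
{R}: M⊥D given {R} in G with M→· removed — back-door holds.
P(D|do(M)) = Σ_{R} P(D|M,R)·P(R).

P(D|do(M)): backdoor, adjust for {R}.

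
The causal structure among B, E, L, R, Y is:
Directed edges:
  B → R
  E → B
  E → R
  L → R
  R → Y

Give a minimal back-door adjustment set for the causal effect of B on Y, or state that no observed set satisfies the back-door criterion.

desc(B)\{B}={R,Y}; candidates ⊆ {E,L}.
size 0: {}; under {} B still reaches {E,R,Y} ∋ Y.
{E}: B⊥Y given {E} in G with B→· removed — back-door holds.

B→Y: minimal back-door set {E}.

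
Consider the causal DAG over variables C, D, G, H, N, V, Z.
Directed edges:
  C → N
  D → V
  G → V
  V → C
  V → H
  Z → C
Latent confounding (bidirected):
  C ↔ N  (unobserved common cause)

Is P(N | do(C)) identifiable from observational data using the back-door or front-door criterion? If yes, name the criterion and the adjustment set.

P(N|do(C)): not identifiable (no BD/FD set).

desc(C)\{C}={N}; candidates ⊆ {D,G,H,V,Z}.
C↔N: latent back-door arc(s) into C.
size 0: {}; under {} C still reaches {D,G,H,N,V,Z} ∋ N.
size 1: {D}, {G}, {H} …(+2); under {D} C still reaches {G,H,N,V,Z} ∋ N.
size 2: {D,G}, {D,H}, {D,V} …(+7); under {D,G} C still reaches {H,N,V,Z} ∋ N.
C↔N cannot be blocked by any observed set — no back-door set.
No mediator lies on a directed C→…→N path.
Neither criterion identifies P(N|do(C)) in this graph.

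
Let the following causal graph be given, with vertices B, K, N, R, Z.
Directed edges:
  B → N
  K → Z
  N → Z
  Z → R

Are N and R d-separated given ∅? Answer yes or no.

Bayes-Ball from N | ∅ reaches {B,R,Z}.
R ∈ reach(N|∅) ⇒ N ⊥̸ R | ∅.

No — N and R are d-connected given ∅.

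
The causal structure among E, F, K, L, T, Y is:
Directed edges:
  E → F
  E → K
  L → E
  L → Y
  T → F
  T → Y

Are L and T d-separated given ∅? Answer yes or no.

Yes — L ⊥ T | ∅.

Bayes-Ball from L | ∅ reaches {E,F,K,Y}.
T ∉ reach(L|∅) ⇒ L ⊥ T | ∅.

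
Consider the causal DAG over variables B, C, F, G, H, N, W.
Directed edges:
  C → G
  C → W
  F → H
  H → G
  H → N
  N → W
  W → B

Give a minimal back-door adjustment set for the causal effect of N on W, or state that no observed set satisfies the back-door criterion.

N→W: minimal back-door set ∅.

desc(N)\{N}={B,W}; candidates ⊆ {C,F,G,H}.
∅: N⊥W given ∅ in G with N→· removed — back-door holds.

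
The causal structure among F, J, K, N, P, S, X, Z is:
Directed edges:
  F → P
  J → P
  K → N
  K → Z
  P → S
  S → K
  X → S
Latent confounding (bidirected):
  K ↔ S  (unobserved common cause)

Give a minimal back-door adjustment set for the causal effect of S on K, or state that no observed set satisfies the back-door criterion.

S→K: no observed back-door set.

desc(S)\{S}={K,N,Z}; candidates ⊆ {F,J,P,X}.
S↔K: latent back-door arc(s) into S.
size 0: {}; under {} S still reaches {F,J,K,N,P,X,Z} ∋ K.
size 1: {F}, {J}, {P} …(+1); under {F} S still reaches {J,K,N,P,X,Z} ∋ K.
size 2: {F,J}, {F,P}, {F,X} …(+3); under {F,J} S still reaches {K,N,P,X,Z} ∋ K.
S↔K cannot be blocked by any observed set — no back-door set.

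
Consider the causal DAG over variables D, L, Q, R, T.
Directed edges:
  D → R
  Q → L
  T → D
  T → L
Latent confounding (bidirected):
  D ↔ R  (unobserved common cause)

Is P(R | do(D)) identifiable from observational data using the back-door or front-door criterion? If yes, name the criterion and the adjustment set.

desc(D)\{D}={R}; candidates ⊆ {L,Q,T}.
D↔R: latent back-door arc(s) into D.
size 0: {}; under {} D still reaches {L,R,T} ∋ R.
size 1: {L}, {Q}, {T}; under {L} D still reaches {Q,R,T} ∋ R.
size 2: {L,Q}, {L,T}, {Q,T}; under {L,Q} D still reaches {R,T} ∋ R.
D↔R cannot be blocked by any observed set — no back-door set.
No mediator lies on a directed D→…→R path.
Neither criterion identifies P(R|do(D)) in this graph.

P(R|do(D)): not identifiable (no BD/FD set).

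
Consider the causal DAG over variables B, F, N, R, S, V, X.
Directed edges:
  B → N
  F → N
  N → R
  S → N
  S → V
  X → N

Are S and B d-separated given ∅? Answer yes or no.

Yes — S ⊥ B | ∅.

Bayes-Ball from S | ∅ reaches {N,R,V}.
B ∉ reach(S|∅) ⇒ S ⊥ B | ∅.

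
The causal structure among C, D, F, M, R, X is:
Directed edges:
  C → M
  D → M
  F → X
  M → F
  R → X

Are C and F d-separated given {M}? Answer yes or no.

Bayes-Ball from C | {M} reaches {D}.
F ∉ reach(C|{M}) ⇒ C ⊥ F | {M}.

Yes — C ⊥ F | {M}.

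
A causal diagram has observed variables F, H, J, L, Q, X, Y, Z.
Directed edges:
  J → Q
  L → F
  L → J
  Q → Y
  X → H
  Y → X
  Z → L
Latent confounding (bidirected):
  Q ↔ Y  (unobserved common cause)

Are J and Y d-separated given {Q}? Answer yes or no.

Bayes-Ball from J | {Q} reaches {F,H,L,X,Y,Z}.
Y ∈ reach(J|{Q}) ⇒ J ⊥̸ Y | {Q}.

No — J and Y are d-connected given {Q}.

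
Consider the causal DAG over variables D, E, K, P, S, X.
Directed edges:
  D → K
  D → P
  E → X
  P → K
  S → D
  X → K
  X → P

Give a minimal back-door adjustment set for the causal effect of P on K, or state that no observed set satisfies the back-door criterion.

desc(P)\{P}={K}; candidates ⊆ {D,E,S,X}.
size 0: {}; under {} P still reaches {D,E,K,S,X} ∋ K.
size 1: {D}, {E}, {S} …(+1); under {D} P still reaches {E,K,X} ∋ K.
{D,X}: P⊥K given {D,X} in G with P→· removed — back-door holds.

P→K: minimal back-door set {D, X}.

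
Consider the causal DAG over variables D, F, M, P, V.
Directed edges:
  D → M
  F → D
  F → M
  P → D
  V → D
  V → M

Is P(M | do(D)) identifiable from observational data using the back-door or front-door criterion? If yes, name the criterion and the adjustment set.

P(M|do(D)): backdoor, adjust for {F, V}.

desc(D)\{D}={M}; candidates ⊆ {F,P,V}.
size 0: {}; under {} D still reaches {F,M,P,V} ∋ M.
size 1: {F}, {P}, {V}; under {F} D still reaches {M,P,V} ∋ M.
{F,V}: D⊥M given {F,V} in G with D→· removed — back-door holds.
P(M|do(D)) = Σ_{F,V} P(M|D,F,V)·P(F,V).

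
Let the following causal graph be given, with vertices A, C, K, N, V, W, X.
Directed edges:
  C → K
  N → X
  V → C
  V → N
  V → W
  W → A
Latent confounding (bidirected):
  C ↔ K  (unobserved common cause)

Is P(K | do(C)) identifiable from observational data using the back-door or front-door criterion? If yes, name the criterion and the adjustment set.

desc(C)\{C}={K}; candidates ⊆ {A,N,V,W,X}.
C↔K: latent back-door arc(s) into C.
size 0: {}; under {} C still reaches {A,K,N,V,W,X} ∋ K.
size 1: {A}, {N}, {V} …(+2); under {A} C still reaches {K,N,V,W,X} ∋ K.
size 2: {A,N}, {A,V}, {A,W} …(+7); under {A,N} C still reaches {K,V,W} ∋ K.
C↔K cannot be blocked by any observed set — no back-door set.
No mediator lies on a directed C→…→K path.
Neither criterion identifies P(K|do(C)) in this graph.

P(K|do(C)): not identifiable (no BD/FD set).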